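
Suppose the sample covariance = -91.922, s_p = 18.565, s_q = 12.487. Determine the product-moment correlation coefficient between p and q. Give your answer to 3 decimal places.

r = Cov(p,q) / (s_p · s_q) = -91.922 / (18.565 × 12.487)
  = -91.922 / 231.8212 ≈ -0.397

-0.397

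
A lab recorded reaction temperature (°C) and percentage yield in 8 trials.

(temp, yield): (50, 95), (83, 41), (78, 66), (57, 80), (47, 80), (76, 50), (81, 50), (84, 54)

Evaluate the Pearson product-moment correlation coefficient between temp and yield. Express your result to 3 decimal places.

-0.905

n = 8, Σx = 556, Σy = 516, Σx² = 40324, Σy² = 35778, Σxy = 34007
nΣxy − ΣxΣy = 272056 − 286896 = -14840
nΣx² − (Σx)² = 322592 − 309136 = 13456; nΣy² − (Σy)² = 286224 − 266256 = 19968
r = -14840 / √(13456 × 19968) = -14840 / 16391.7482 ≈ -0.905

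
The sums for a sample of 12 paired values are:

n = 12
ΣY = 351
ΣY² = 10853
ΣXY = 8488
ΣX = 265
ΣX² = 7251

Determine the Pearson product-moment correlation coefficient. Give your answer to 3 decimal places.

0.814

r = (nΣXY − ΣXΣY) / √[(nΣX² − (ΣX)²)(nΣY² − (ΣY)²)]
Numerator: 12×8488 − 265×351 = 8841
Denominator: √[(87012 − 70225)(130236 − 123201)] = √[16787 × 7035] = 10867.2234
r = 8841 / 10867.2234 ≈ 0.814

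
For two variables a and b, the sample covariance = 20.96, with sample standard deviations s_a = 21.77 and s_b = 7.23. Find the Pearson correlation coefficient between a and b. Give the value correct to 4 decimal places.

0.1332

r = Cov(a,b) / (s_a · s_b) = 20.96 / (21.77 × 7.23)
  = 20.96 / 157.3971 ≈ 0.1332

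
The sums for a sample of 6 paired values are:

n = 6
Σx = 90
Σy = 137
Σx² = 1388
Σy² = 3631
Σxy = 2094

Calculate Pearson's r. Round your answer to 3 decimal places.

0.282

r = (nΣxy − ΣxΣy) / √[(nΣx² − (Σx)²)(nΣy² − (Σy)²)]
Numerator: 6×2094 − 90×137 = 234
Denominator: √[(8328 − 8100)(21786 − 18769)] = √[228 × 3017] = 829.3829
r = 234 / 829.3829 ≈ 0.282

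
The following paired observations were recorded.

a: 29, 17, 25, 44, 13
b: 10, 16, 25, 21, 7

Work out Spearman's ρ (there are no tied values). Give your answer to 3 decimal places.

0.500

Rank a: 4, 2, 3, 5, 1
Rank b: 2, 3, 5, 4, 1
d = rank(a) − rank(b): 2, -1, -2, 1, 0; Σd² = 10
ρ = 1 − 6Σd² / [n(n²−1)] = 1 − 6×10 / (5×24) = 1 − 60/120 ≈ 0.500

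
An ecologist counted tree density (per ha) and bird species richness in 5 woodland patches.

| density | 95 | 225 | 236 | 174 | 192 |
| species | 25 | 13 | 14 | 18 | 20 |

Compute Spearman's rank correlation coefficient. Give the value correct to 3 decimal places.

Rank density: 1, 4, 5, 2, 3
Rank species: 5, 1, 2, 3, 4
d = rank(density) − rank(species): -4, 3, 3, -1, -1; Σd² = 36
ρ = 1 − 6Σd² / [n(n²−1)] = 1 − 6×36 / (5×24) = 1 − 216/120 ≈ -0.800

-0.800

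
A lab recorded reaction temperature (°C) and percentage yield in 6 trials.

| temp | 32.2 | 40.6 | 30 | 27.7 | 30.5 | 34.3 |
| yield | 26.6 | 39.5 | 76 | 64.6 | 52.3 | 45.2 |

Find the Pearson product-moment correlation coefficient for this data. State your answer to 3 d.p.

-0.565

n = 6, Σx = 195.3, Σy = 304.2, Σx² = 6459.23, Σy² = 16995.3, Σxy = 9675.15
nΣxy − ΣxΣy = 58050.9 − 59410.26 = -1359.36
nΣx² − (Σx)² = 38755.38 − 38142.09 = 613.29; nΣy² − (Σy)² = 101971.8 − 92537.64 = 9434.16
r = -1359.36 / √(613.29 × 9434.16) = -1359.36 / 2405.3848 ≈ -0.565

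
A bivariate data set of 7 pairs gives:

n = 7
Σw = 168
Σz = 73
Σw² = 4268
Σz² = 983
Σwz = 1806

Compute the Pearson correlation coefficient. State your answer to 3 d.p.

0.236

r = (nΣwz − ΣwΣz) / √[(nΣw² − (Σw)²)(nΣz² − (Σz)²)]
Numerator: 7×1806 − 168×73 = 378
Denominator: √[(29876 − 28224)(6881 − 5329)] = √[1652 × 1552] = 1601.2195
r = 378 / 1601.2195 ≈ 0.236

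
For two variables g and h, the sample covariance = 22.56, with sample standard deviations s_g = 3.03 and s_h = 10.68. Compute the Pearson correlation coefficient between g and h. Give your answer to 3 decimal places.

r = Cov(g,h) / (s_g · s_h) = 22.56 / (3.03 × 10.68)
  = 22.56 / 32.3604 ≈ 0.697

0.697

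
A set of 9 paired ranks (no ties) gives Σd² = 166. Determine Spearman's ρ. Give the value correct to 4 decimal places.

-0.3833

ρ = 1 − 6Σd² / [n(n²−1)] = 1 − 6×166 / (9×80)
  = 1 − 996/720 = 1 − 1.38333 ≈ -0.3833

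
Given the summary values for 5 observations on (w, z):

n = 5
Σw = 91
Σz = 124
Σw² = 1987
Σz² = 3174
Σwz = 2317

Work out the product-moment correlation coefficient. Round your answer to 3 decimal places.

r = (nΣwz − ΣwΣz) / √[(nΣw² − (Σw)²)(nΣz² − (Σz)²)]
Numerator: 5×2317 − 91×124 = 301
Denominator: √[(9935 − 8281)(15870 − 15376)] = √[1654 × 494] = 903.9226
r = 301 / 903.9226 ≈ 0.333

0.333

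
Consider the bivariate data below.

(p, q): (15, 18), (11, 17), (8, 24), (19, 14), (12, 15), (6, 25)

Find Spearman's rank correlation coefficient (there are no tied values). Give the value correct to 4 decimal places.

-0.8286

Rank p: 5, 3, 2, 6, 4, 1
Rank q: 4, 3, 5, 1, 2, 6
d = rank(p) − rank(q): 1, 0, -3, 5, 2, -5; Σd² = 64
ρ = 1 − 6Σd² / [n(n²−1)] = 1 − 6×64 / (6×35) = 1 − 384/210 ≈ -0.8286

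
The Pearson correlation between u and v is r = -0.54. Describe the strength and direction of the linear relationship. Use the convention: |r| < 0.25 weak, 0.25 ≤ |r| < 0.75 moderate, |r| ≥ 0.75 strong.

r = -0.54 < 0 so the relationship is negative.
|r| = 0.54, which falls in the moderate range.

moderate negative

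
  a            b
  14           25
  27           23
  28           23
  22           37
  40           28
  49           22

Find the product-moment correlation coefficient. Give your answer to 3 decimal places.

n = 6, Σa = 180, Σb = 158, Σa² = 6194, Σb² = 4320, Σab = 4627
nΣab − ΣaΣb = 27762 − 28440 = -678
nΣa² − (Σa)² = 37164 − 32400 = 4764; nΣb² − (Σb)² = 25920 − 24964 = 956
r = -678 / √(4764 × 956) = -678 / 2134.1003 ≈ -0.318

-0.318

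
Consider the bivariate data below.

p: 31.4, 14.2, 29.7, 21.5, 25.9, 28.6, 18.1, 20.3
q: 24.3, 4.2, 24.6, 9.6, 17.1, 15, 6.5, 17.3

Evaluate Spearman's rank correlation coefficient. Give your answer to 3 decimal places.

0.810

Rank p: 8, 1, 7, 4, 5, 6, 2, 3
Rank q: 7, 1, 8, 3, 5, 4, 2, 6
d = rank(p) − rank(q): 1, 0, -1, 1, 0, 2, 0, -3; Σd² = 16
ρ = 1 − 6Σd² / [n(n²−1)] = 1 − 6×16 / (8×63) = 1 − 96/504 ≈ 0.810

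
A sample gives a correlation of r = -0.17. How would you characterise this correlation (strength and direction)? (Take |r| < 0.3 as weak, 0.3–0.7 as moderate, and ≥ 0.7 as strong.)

weak negative

r = -0.17 < 0 so the relationship is negative.
|r| = 0.17, which falls in the weak range.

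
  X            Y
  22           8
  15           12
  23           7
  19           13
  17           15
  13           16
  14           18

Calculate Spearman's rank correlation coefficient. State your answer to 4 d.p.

-0.8571

Rank X: 6, 3, 7, 5, 4, 1, 2
Rank Y: 2, 3, 1, 4, 5, 6, 7
d = rank(X) − rank(Y): 4, 0, 6, 1, -1, -5, -5; Σd² = 104
ρ = 1 − 6Σd² / [n(n²−1)] = 1 − 6×104 / (7×48) = 1 − 624/336 ≈ -0.8571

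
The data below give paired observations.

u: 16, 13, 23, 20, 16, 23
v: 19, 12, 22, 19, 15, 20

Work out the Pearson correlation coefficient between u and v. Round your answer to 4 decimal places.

n = 6, Σu = 111, Σv = 107, Σu² = 2139, Σv² = 1975, Σuv = 2046
nΣuv − ΣuΣv = 12276 − 11877 = 399
nΣu² − (Σu)² = 12834 − 12321 = 513; nΣv² − (Σv)² = 11850 − 11449 = 401
r = 399 / √(513 × 401) = 399 / 453.5560 ≈ 0.8797

0.8797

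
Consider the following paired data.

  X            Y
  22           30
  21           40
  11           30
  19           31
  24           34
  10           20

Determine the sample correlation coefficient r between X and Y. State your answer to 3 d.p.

0.704

n = 6, ΣX = 107, ΣY = 185, ΣX² = 2083, ΣY² = 5917, ΣXY = 3435
nΣXY − ΣXΣY = 20610 − 19795 = 815
nΣX² − (ΣX)² = 12498 − 11449 = 1049; nΣY² − (ΣY)² = 35502 − 34225 = 1277
r = 815 / √(1049 × 1277) = 815 / 1157.3992 ≈ 0.704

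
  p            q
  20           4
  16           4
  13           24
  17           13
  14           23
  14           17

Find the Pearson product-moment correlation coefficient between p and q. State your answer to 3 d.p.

n = 6, Σp = 94, Σq = 85, Σp² = 1506, Σq² = 1595, Σpq = 1237
nΣpq − ΣpΣq = 7422 − 7990 = -568
nΣp² − (Σp)² = 9036 − 8836 = 200; nΣq² − (Σq)² = 9570 − 7225 = 2345
r = -568 / √(200 × 2345) = -568 / 684.8357 ≈ -0.829

-0.829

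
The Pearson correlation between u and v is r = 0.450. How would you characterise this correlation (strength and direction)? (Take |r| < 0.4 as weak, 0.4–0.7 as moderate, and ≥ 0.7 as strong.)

moderate positive

r = 0.450 > 0 so the relationship is positive.
|r| = 0.450, which falls in the moderate range.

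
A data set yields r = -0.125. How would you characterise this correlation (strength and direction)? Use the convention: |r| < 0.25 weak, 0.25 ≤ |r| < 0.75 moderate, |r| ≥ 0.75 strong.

r = -0.125 < 0 so the relationship is negative.
|r| = 0.125, which falls in the weak range.

weak negative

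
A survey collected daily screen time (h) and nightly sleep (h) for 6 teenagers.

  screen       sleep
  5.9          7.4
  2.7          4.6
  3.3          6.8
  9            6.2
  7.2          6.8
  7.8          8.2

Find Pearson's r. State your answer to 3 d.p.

n = 6, Σx = 35.9, Σy = 40, Σx² = 246.67, Σy² = 274.08, Σxy = 247.24
nΣxy − ΣxΣy = 1483.44 − 1436 = 47.44
nΣx² − (Σx)² = 1480.02 − 1288.81 = 191.21; nΣy² − (Σy)² = 1644.48 − 1600 = 44.48
r = 47.44 / √(191.21 × 44.48) = 47.44 / 92.2227 ≈ 0.514

0.514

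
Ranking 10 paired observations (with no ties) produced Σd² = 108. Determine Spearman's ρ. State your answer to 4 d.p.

ρ = 1 − 6Σd² / [n(n²−1)] = 1 − 6×108 / (10×99)
  = 1 − 648/990 = 1 − 0.65455 ≈ 0.3455

0.3455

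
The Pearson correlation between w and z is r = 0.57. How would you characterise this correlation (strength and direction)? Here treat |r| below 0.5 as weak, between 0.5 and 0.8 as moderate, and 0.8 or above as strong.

moderate positive

r = 0.57 > 0 so the relationship is positive.
|r| = 0.57, which falls in the moderate range.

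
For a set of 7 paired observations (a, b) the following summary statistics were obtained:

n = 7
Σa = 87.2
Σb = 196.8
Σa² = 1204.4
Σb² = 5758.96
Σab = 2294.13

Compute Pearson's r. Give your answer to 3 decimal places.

-0.963

r = (nΣab − ΣaΣb) / √[(nΣa² − (Σa)²)(nΣb² − (Σb)²)]
Numerator: 7×2294.13 − 87.2×196.8 = -1102.05
Denominator: √[(8430.8 − 7603.84)(40312.72 − 38730.24)] = √[826.96 × 1582.48] = 1143.9614
r = -1102.05 / 1143.9614 ≈ -0.963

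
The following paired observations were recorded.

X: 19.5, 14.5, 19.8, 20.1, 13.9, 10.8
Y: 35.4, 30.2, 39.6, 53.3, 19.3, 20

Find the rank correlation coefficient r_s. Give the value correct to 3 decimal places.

Rank X: 4, 3, 5, 6, 2, 1
Rank Y: 4, 3, 5, 6, 1, 2
d = rank(X) − rank(Y): 0, 0, 0, 0, 1, -1; Σd² = 2
ρ = 1 − 6Σd² / [n(n²−1)] = 1 − 6×2 / (6×35) = 1 − 12/210 ≈ 0.943

0.943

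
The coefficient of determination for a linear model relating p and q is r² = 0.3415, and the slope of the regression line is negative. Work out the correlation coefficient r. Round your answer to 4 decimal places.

-0.5844

|r| = √0.3415 = 0.5844
The association is negative, so r = −0.5844.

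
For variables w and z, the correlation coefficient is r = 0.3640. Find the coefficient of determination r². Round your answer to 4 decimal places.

0.1325

r² = (0.3640)² = 0.1325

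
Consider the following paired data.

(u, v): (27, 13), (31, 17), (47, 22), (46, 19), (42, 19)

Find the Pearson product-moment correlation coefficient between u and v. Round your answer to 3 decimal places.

0.914

n = 5, Σu = 193, Σv = 90, Σu² = 7779, Σv² = 1664, Σuv = 3584
nΣuv − ΣuΣv = 17920 − 17370 = 550
nΣu² − (Σu)² = 38895 − 37249 = 1646; nΣv² − (Σv)² = 8320 − 8100 = 220
r = 550 / √(1646 × 220) = 550 / 601.7641 ≈ 0.914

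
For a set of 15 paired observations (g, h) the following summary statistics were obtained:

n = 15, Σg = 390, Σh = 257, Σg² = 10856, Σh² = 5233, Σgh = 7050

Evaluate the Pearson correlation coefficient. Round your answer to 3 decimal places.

r = (nΣgh − ΣgΣh) / √[(nΣg² − (Σg)²)(nΣh² − (Σh)²)]
Numerator: 15×7050 − 390×257 = 5520
Denominator: √[(162840 − 152100)(78495 − 66049)] = √[10740 × 12446] = 11561.5760
r = 5520 / 11561.5760 ≈ 0.477

0.477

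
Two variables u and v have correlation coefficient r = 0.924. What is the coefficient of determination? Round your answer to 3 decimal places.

r² = (0.924)² = 0.854

0.854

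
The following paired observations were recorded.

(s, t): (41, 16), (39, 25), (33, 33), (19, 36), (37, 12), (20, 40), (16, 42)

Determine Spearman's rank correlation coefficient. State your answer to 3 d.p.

-0.857

Rank s: 7, 6, 4, 2, 5, 3, 1
Rank t: 2, 3, 4, 5, 1, 6, 7
d = rank(s) − rank(t): 5, 3, 0, -3, 4, -3, -6; Σd² = 104
ρ = 1 − 6Σd² / [n(n²−1)] = 1 − 6×104 / (7×48) = 1 − 624/336 ≈ -0.857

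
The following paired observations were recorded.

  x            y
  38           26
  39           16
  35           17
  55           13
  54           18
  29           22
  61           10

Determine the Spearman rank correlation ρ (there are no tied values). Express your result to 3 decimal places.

-0.750

Rank x: 3, 4, 2, 6, 5, 1, 7
Rank y: 7, 3, 4, 2, 5, 6, 1
d = rank(x) − rank(y): -4, 1, -2, 4, 0, -5, 6; Σd² = 98
ρ = 1 − 6Σd² / [n(n²−1)] = 1 − 6×98 / (7×48) = 1 − 588/336 ≈ -0.750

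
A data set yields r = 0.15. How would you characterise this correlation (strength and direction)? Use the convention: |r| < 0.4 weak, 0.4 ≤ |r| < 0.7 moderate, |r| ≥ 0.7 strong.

r = 0.15 > 0 so the relationship is positive.
|r| = 0.15, which falls in the weak range.

weak positive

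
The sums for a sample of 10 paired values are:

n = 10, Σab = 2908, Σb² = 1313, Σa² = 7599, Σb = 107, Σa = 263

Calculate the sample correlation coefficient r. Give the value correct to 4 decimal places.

r = (nΣab − ΣaΣb) / √[(nΣa² − (Σa)²)(nΣb² − (Σb)²)]
Numerator: 10×2908 − 263×107 = 939
Denominator: √[(75990 − 69169)(13130 − 11449)] = √[6821 × 1681] = 3386.1632
r = 939 / 3386.1632 ≈ 0.2773

0.2773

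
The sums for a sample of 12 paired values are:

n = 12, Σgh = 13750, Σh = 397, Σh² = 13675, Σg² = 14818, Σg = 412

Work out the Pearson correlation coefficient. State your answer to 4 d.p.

r = (nΣgh − ΣgΣh) / √[(nΣg² − (Σg)²)(nΣh² − (Σh)²)]
Numerator: 12×13750 − 412×397 = 1436
Denominator: √[(177816 − 169744)(164100 − 157609)] = √[8072 × 6491] = 7238.4634
r = 1436 / 7238.4634 ≈ 0.1984

0.1984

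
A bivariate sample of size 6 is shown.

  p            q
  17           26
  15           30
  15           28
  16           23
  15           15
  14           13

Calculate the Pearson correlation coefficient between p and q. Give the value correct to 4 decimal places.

n = 6, Σp = 92, Σq = 135, Σp² = 1416, Σq² = 3283, Σpq = 2087
nΣpq − ΣpΣq = 12522 − 12420 = 102
nΣp² − (Σp)² = 8496 − 8464 = 32; nΣq² − (Σq)² = 19698 − 18225 = 1473
r = 102 / √(32 × 1473) = 102 / 217.1083 ≈ 0.4698

0.4698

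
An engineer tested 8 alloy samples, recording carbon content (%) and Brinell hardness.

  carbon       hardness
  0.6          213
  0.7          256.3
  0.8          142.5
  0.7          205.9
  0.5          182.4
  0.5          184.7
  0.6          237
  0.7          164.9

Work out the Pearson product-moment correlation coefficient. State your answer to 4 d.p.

-0.1800

n = 8, Σx = 5.1, Σy = 1586.7, Σx² = 3.33, Σy² = 324504.61, Σxy = 1006.52
nΣxy − ΣxΣy = 8052.16 − 8092.17 = -40.01
nΣx² − (Σx)² = 26.64 − 26.01 = 0.63; nΣy² − (Σy)² = 2596036.88 − 2517616.89 = 78419.99
r = -40.01 / √(0.63 × 78419.99) = -40.01 / 222.2714 ≈ -0.1800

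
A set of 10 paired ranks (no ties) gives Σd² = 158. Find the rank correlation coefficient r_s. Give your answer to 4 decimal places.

0.0424

ρ = 1 − 6Σd² / [n(n²−1)] = 1 − 6×158 / (10×99)
  = 1 − 948/990 = 1 − 0.95758 ≈ 0.0424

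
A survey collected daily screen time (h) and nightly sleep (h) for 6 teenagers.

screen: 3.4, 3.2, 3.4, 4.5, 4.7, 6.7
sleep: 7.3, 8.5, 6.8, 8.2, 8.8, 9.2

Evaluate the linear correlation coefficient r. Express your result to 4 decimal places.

0.7226

n = 6, Σx = 25.9, Σy = 48.8, Σx² = 120.59, Σy² = 401.1, Σxy = 215.04
nΣxy − ΣxΣy = 1290.24 − 1263.92 = 26.32
nΣx² − (Σx)² = 723.54 − 670.81 = 52.73; nΣy² − (Σy)² = 2406.6 − 2381.44 = 25.16
r = 26.32 / √(52.73 × 25.16) = 26.32 / 36.4237 ≈ 0.7226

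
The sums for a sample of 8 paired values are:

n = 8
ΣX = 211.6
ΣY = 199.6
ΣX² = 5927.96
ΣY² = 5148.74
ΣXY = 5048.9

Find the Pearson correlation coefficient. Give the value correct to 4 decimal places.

-0.9753

r = (nΣXY − ΣXΣY) / √[(nΣX² − (ΣX)²)(nΣY² − (ΣY)²)]
Numerator: 8×5048.9 − 211.6×199.6 = -1844.16
Denominator: √[(47423.68 − 44774.56)(41189.92 − 39840.16)] = √[2649.12 × 1349.76] = 1890.9459
r = -1844.16 / 1890.9459 ≈ -0.9753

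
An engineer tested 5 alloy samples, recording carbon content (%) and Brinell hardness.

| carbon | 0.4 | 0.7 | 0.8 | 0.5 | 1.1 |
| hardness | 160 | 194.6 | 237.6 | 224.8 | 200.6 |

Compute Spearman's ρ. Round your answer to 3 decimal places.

0.500

Rank carbon: 1, 3, 4, 2, 5
Rank hardness: 1, 2, 5, 4, 3
d = rank(carbon) − rank(hardness): 0, 1, -1, -2, 2; Σd² = 10
ρ = 1 − 6Σd² / [n(n²−1)] = 1 − 6×10 / (5×24) = 1 − 60/120 ≈ 0.500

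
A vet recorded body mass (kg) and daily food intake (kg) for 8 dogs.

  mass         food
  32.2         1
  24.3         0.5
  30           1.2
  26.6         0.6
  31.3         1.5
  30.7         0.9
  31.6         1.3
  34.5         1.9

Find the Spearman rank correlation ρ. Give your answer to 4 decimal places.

Rank mass: 7, 1, 3, 2, 5, 4, 6, 8
Rank food: 4, 1, 5, 2, 7, 3, 6, 8
d = rank(mass) − rank(food): 3, 0, -2, 0, -2, 1, 0, 0; Σd² = 18
ρ = 1 − 6Σd² / [n(n²−1)] = 1 − 6×18 / (8×63) = 1 − 108/504 ≈ 0.7857

0.7857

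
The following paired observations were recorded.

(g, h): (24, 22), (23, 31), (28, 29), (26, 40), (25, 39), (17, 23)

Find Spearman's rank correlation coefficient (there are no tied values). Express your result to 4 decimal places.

Rank g: 3, 2, 6, 5, 4, 1
Rank h: 1, 4, 3, 6, 5, 2
d = rank(g) − rank(h): 2, -2, 3, -1, -1, -1; Σd² = 20
ρ = 1 − 6Σd² / [n(n²−1)] = 1 − 6×20 / (6×35) = 1 − 120/210 ≈ 0.4286

0.4286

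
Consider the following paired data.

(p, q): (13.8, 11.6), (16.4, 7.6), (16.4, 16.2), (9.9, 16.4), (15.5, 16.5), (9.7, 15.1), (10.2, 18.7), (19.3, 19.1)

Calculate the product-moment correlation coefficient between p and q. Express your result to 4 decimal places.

-0.1067

n = 8, Σp = 111.2, Σq = 121.2, Σp² = 1637.24, Σq² = 1938.48, Σpq = 1674.35
nΣpq − ΣpΣq = 13394.8 − 13477.44 = -82.64
nΣp² − (Σp)² = 13097.92 − 12365.44 = 732.48; nΣq² − (Σq)² = 15507.84 − 14689.44 = 818.4
r = -82.64 / √(732.48 × 818.4) = -82.64 / 774.2491 ≈ -0.1067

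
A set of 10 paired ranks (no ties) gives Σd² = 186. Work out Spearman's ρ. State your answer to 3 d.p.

-0.127

ρ = 1 − 6Σd² / [n(n²−1)] = 1 − 6×186 / (10×99)
  = 1 − 1116/990 = 1 − 1.1273 ≈ -0.127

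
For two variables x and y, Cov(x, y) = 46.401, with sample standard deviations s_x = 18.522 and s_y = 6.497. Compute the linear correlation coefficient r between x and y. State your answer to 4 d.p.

0.3856

r = Cov(x,y) / (s_x · s_y) = 46.401 / (18.522 × 6.497)
  = 46.401 / 120.3374 ≈ 0.3856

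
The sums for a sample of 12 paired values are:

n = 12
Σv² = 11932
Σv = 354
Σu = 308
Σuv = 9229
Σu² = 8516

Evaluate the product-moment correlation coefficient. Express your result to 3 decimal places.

r = (nΣuv − ΣuΣv) / √[(nΣu² − (Σu)²)(nΣv² − (Σv)²)]
Numerator: 12×9229 − 308×354 = 1716
Denominator: √[(102192 − 94864)(143184 − 125316)] = √[7328 × 17868] = 11442.7577
r = 1716 / 11442.7577 ≈ 0.150

0.150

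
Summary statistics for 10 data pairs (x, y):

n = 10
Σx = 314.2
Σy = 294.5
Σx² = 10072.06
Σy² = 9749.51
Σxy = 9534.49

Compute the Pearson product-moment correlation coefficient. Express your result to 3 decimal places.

0.606

r = (nΣxy − ΣxΣy) / √[(nΣx² − (Σx)²)(nΣy² − (Σy)²)]
Numerator: 10×9534.49 − 314.2×294.5 = 2813
Denominator: √[(100720.6 − 98721.64)(97495.1 − 86730.25)] = √[1998.96 × 10764.85] = 4638.8042
r = 2813 / 4638.8042 ≈ 0.606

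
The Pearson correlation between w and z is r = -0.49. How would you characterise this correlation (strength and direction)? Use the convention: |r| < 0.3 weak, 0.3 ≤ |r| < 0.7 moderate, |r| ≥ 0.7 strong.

moderate negative

r = -0.49 < 0 so the relationship is negative.
|r| = 0.49, which falls in the moderate range.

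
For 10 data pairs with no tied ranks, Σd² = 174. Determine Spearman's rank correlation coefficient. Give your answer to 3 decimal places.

-0.055

ρ = 1 − 6Σd² / [n(n²−1)] = 1 − 6×174 / (10×99)
  = 1 − 1044/990 = 1 − 1.0545 ≈ -0.055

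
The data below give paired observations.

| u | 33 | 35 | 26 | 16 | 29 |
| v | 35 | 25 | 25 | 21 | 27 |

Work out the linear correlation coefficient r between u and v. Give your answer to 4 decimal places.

0.6574

n = 5, Σu = 139, Σv = 133, Σu² = 4087, Σv² = 3645, Σuv = 3799
nΣuv − ΣuΣv = 18995 − 18487 = 508
nΣu² − (Σu)² = 20435 − 19321 = 1114; nΣv² − (Σv)² = 18225 − 17689 = 536
r = 508 / √(1114 × 536) = 508 / 772.7250 ≈ 0.6574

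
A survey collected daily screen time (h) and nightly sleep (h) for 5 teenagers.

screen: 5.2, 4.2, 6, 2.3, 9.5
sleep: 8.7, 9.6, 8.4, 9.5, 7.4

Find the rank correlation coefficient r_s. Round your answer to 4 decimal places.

-0.9000

Rank screen: 3, 2, 4, 1, 5
Rank sleep: 3, 5, 2, 4, 1
d = rank(screen) − rank(sleep): 0, -3, 2, -3, 4; Σd² = 38
ρ = 1 − 6Σd² / [n(n²−1)] = 1 − 6×38 / (5×24) = 1 − 228/120 ≈ -0.9000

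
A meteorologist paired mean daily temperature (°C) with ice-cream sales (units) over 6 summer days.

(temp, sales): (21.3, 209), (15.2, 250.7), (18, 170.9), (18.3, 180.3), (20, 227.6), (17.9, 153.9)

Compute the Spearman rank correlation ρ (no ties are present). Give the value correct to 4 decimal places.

Rank temp: 6, 1, 3, 4, 5, 2
Rank sales: 4, 6, 2, 3, 5, 1
d = rank(temp) − rank(sales): 2, -5, 1, 1, 0, 1; Σd² = 32
ρ = 1 − 6Σd² / [n(n²−1)] = 1 − 6×32 / (6×35) = 1 − 192/210 ≈ 0.0857

0.0857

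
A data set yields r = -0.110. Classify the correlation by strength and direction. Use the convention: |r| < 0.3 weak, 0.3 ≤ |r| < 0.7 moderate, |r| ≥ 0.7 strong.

r = -0.110 < 0 so the relationship is negative.
|r| = 0.110, which falls in the weak range.

weak negative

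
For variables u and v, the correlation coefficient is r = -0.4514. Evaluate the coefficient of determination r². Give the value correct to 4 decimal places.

0.2038

r² = (-0.4514)² = 0.2038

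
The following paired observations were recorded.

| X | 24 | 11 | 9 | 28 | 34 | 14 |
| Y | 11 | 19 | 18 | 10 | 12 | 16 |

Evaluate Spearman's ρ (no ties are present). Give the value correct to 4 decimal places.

-0.7714

Rank X: 4, 2, 1, 5, 6, 3
Rank Y: 2, 6, 5, 1, 3, 4
d = rank(X) − rank(Y): 2, -4, -4, 4, 3, -1; Σd² = 62
ρ = 1 − 6Σd² / [n(n²−1)] = 1 − 6×62 / (6×35) = 1 − 372/210 ≈ -0.7714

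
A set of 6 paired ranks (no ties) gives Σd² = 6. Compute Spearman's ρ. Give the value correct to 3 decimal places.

0.829

ρ = 1 − 6Σd² / [n(n²−1)] = 1 − 6×6 / (6×35)
  = 1 − 36/210 = 1 − 0.1714 ≈ 0.829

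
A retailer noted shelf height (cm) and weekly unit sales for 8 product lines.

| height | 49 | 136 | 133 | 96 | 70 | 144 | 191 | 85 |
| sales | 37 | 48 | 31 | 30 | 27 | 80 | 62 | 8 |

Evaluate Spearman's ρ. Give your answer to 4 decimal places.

Rank height: 1, 6, 5, 4, 2, 7, 8, 3
Rank sales: 5, 6, 4, 3, 2, 8, 7, 1
d = rank(height) − rank(sales): -4, 0, 1, 1, 0, -1, 1, 2; Σd² = 24
ρ = 1 − 6Σd² / [n(n²−1)] = 1 − 6×24 / (8×63) = 1 − 144/504 ≈ 0.7143

0.7143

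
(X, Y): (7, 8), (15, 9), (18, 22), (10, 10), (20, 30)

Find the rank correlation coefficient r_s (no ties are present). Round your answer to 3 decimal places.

0.900

Rank X: 1, 3, 4, 2, 5
Rank Y: 1, 2, 4, 3, 5
d = rank(X) − rank(Y): 0, 1, 0, -1, 0; Σd² = 2
ρ = 1 − 6Σd² / [n(n²−1)] = 1 − 6×2 / (5×24) = 1 − 12/120 ≈ 0.900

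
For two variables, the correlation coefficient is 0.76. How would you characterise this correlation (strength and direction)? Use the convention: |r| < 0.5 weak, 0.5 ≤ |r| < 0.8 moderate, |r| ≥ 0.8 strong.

moderate positive

r = 0.76 > 0 so the relationship is positive.
|r| = 0.76, which falls in the moderate range.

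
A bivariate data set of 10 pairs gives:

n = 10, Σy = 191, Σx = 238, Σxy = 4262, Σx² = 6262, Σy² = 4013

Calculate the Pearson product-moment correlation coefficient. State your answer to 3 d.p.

-0.608

r = (nΣxy − ΣxΣy) / √[(nΣx² − (Σx)²)(nΣy² − (Σy)²)]
Numerator: 10×4262 − 238×191 = -2838
Denominator: √[(62620 − 56644)(40130 − 36481)] = √[5976 × 3649] = 4669.7349
r = -2838 / 4669.7349 ≈ -0.608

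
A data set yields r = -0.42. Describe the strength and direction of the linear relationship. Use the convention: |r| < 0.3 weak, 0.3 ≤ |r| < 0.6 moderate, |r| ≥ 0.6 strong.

r = -0.42 < 0 so the relationship is negative.
|r| = 0.42, which falls in the moderate range.

moderate negative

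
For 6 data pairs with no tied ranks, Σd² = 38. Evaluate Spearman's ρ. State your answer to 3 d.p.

-0.086

ρ = 1 − 6Σd² / [n(n²−1)] = 1 − 6×38 / (6×35)
  = 1 − 228/210 = 1 − 1.0857 ≈ -0.086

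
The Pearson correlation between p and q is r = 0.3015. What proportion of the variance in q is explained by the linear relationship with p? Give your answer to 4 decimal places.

r² = (0.3015)² = 0.0909

0.0909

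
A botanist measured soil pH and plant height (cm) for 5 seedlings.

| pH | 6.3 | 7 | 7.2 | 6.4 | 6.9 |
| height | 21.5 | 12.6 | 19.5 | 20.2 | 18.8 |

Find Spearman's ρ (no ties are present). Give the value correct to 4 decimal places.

Rank pH: 1, 4, 5, 2, 3
Rank height: 5, 1, 3, 4, 2
d = rank(pH) − rank(height): -4, 3, 2, -2, 1; Σd² = 34
ρ = 1 − 6Σd² / [n(n²−1)] = 1 − 6×34 / (5×24) = 1 − 204/120 ≈ -0.7000

-0.7000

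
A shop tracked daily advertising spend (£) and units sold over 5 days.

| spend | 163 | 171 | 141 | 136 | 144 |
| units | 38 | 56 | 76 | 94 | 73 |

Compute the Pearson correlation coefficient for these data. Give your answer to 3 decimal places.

-0.858

n = 5, Σx = 755, Σy = 337, Σx² = 114923, Σy² = 24521, Σxy = 49782
nΣxy − ΣxΣy = 248910 − 254435 = -5525
nΣx² − (Σx)² = 574615 − 570025 = 4590; nΣy² − (Σy)² = 122605 − 113569 = 9036
r = -5525 / √(4590 × 9036) = -5525 / 6440.1273 ≈ -0.858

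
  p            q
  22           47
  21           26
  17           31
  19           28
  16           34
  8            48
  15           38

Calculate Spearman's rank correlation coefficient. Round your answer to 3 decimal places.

Rank p: 7, 6, 4, 5, 3, 1, 2
Rank q: 6, 1, 3, 2, 4, 7, 5
d = rank(p) − rank(q): 1, 5, 1, 3, -1, -6, -3; Σd² = 82
ρ = 1 − 6Σd² / [n(n²−1)] = 1 − 6×82 / (7×48) = 1 − 492/336 ≈ -0.464

-0.464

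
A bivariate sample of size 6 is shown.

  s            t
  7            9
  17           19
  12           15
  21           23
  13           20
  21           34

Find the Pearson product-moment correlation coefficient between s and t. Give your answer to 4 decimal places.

0.8752

n = 6, Σs = 91, Σt = 120, Σs² = 1533, Σt² = 2752, Σst = 2023
nΣst − ΣsΣt = 12138 − 10920 = 1218
nΣs² − (Σs)² = 9198 − 8281 = 917; nΣt² − (Σt)² = 16512 − 14400 = 2112
r = 1218 / √(917 × 2112) = 1218 / 1391.6551 ≈ 0.8752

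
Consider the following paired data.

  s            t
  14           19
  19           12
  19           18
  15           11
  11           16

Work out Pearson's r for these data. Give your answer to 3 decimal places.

-0.176

n = 5, Σs = 78, Σt = 76, Σs² = 1264, Σt² = 1206, Σst = 1177
nΣst − ΣsΣt = 5885 − 5928 = -43
nΣs² − (Σs)² = 6320 − 6084 = 236; nΣt² − (Σt)² = 6030 − 5776 = 254
r = -43 / √(236 × 254) = -43 / 244.8346 ≈ -0.176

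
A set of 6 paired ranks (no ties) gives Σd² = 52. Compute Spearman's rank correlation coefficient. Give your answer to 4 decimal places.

ρ = 1 − 6Σd² / [n(n²−1)] = 1 − 6×52 / (6×35)
  = 1 − 312/210 = 1 − 1.48571 ≈ -0.4857

-0.4857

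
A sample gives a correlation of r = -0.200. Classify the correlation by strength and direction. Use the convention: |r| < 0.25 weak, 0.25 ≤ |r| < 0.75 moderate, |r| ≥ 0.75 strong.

weak negative

r = -0.200 < 0 so the relationship is negative.
|r| = 0.200, which falls in the weak range.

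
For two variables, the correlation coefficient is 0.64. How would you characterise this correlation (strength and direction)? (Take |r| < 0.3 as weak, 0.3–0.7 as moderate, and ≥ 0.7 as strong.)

r = 0.64 > 0 so the relationship is positive.
|r| = 0.64, which falls in the moderate range.

moderate positive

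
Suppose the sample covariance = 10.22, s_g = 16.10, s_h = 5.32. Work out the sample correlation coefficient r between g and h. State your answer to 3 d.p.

0.119

r = Cov(g,h) / (s_g · s_h) = 10.22 / (16.10 × 5.32)
  = 10.22 / 85.6520 ≈ 0.119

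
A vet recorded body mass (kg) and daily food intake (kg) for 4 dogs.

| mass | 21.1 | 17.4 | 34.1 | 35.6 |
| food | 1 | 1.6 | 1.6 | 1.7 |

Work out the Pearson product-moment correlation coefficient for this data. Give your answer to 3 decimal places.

0.503

n = 4, Σx = 108.2, Σy = 5.9, Σx² = 3178.14, Σy² = 9.01, Σxy = 164.02
nΣxy − ΣxΣy = 656.08 − 638.38 = 17.7
nΣx² − (Σx)² = 12712.56 − 11707.24 = 1005.32; nΣy² − (Σy)² = 36.04 − 34.81 = 1.23
r = 17.7 / √(1005.32 × 1.23) = 17.7 / 35.1645 ≈ 0.503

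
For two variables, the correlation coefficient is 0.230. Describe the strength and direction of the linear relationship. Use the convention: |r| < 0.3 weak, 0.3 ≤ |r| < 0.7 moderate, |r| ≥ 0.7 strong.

weak positive

r = 0.230 > 0 so the relationship is positive.
|r| = 0.230, which falls in the weak range.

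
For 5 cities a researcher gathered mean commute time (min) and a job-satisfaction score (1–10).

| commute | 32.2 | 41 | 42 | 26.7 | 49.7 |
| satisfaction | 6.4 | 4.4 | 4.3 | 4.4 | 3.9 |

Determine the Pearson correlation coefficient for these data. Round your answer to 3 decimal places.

n = 5, Σx = 191.6, Σy = 23.4, Σx² = 7664.82, Σy² = 113.38, Σxy = 878.39
nΣxy − ΣxΣy = 4391.95 − 4483.44 = -91.49
nΣx² − (Σx)² = 38324.1 − 36710.56 = 1613.54; nΣy² − (Σy)² = 566.9 − 547.56 = 19.34
r = -91.49 / √(1613.54 × 19.34) = -91.49 / 176.6518 ≈ -0.518

-0.518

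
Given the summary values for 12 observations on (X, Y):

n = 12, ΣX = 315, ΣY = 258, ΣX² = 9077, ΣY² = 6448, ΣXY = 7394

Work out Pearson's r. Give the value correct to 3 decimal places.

0.728

r = (nΣXY − ΣXΣY) / √[(nΣX² − (ΣX)²)(nΣY² − (ΣY)²)]
Numerator: 12×7394 − 315×258 = 7458
Denominator: √[(108924 − 99225)(77376 − 66564)] = √[9699 × 10812] = 10240.3900
r = 7458 / 10240.3900 ≈ 0.728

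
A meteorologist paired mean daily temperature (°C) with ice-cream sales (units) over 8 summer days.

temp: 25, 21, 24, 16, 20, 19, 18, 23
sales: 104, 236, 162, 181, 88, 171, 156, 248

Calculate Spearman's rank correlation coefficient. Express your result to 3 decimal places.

Rank temp: 8, 5, 7, 1, 4, 3, 2, 6
Rank sales: 2, 7, 4, 6, 1, 5, 3, 8
d = rank(temp) − rank(sales): 6, -2, 3, -5, 3, -2, -1, -2; Σd² = 92
ρ = 1 − 6Σd² / [n(n²−1)] = 1 − 6×92 / (8×63) = 1 − 552/504 ≈ -0.095

-0.095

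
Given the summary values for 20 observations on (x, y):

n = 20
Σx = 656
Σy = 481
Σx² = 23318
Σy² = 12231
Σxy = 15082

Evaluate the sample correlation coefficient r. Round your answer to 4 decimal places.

-0.6358

r = (nΣxy − ΣxΣy) / √[(nΣx² − (Σx)²)(nΣy² − (Σy)²)]
Numerator: 20×15082 − 656×481 = -13896
Denominator: √[(466360 − 430336)(244620 − 231361)] = √[36024 × 13259] = 21855.0272
r = -13896 / 21855.0272 ≈ -0.6358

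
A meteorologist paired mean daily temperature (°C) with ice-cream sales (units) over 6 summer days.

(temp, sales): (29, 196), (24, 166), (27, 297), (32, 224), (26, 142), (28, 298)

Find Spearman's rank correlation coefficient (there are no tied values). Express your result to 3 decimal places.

Rank temp: 5, 1, 3, 6, 2, 4
Rank sales: 3, 2, 5, 4, 1, 6
d = rank(temp) − rank(sales): 2, -1, -2, 2, 1, -2; Σd² = 18
ρ = 1 − 6Σd² / [n(n²−1)] = 1 − 6×18 / (6×35) = 1 − 108/210 ≈ 0.486

0.486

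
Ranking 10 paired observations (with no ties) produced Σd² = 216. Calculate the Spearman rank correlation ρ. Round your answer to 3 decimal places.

-0.309

ρ = 1 − 6Σd² / [n(n²−1)] = 1 − 6×216 / (10×99)
  = 1 − 1296/990 = 1 − 1.3091 ≈ -0.309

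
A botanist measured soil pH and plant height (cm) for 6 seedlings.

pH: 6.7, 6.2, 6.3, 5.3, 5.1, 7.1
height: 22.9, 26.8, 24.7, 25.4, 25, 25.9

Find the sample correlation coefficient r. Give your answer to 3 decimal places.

n = 6, Σx = 36.7, Σy = 150.7, Σx² = 227.53, Σy² = 3793.71, Σxy = 921.21
nΣxy − ΣxΣy = 5527.26 − 5530.69 = -3.43
nΣx² − (Σx)² = 1365.18 − 1346.89 = 18.29; nΣy² − (Σy)² = 22762.26 − 22710.49 = 51.77
r = -3.43 / √(18.29 × 51.77) = -3.43 / 30.7713 ≈ -0.111

-0.111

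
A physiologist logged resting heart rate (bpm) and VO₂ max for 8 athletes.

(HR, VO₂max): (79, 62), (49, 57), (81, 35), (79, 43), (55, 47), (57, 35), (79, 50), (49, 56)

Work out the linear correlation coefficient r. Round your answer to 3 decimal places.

-0.206

n = 8, Σx = 528, Σy = 385, Σx² = 36360, Σy² = 19237, Σxy = 25197
nΣxy − ΣxΣy = 201576 − 203280 = -1704
nΣx² − (Σx)² = 290880 − 278784 = 12096; nΣy² − (Σy)² = 153896 − 148225 = 5671
r = -1704 / √(12096 × 5671) = -1704 / 8282.2953 ≈ -0.206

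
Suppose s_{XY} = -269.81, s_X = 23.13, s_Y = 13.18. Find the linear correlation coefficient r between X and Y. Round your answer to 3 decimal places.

-0.885

r = Cov(X,Y) / (s_X · s_Y) = -269.81 / (23.13 × 13.18)
  = -269.81 / 304.8534 ≈ -0.885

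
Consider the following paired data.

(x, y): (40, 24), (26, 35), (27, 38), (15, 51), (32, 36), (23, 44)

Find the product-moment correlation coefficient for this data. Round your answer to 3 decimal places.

-0.963

n = 6, Σx = 163, Σy = 228, Σx² = 4783, Σy² = 9078, Σxy = 5825
nΣxy − ΣxΣy = 34950 − 37164 = -2214
nΣx² − (Σx)² = 28698 − 26569 = 2129; nΣy² − (Σy)² = 54468 − 51984 = 2484
r = -2214 / √(2129 × 2484) = -2214 / 2299.6600 ≈ -0.963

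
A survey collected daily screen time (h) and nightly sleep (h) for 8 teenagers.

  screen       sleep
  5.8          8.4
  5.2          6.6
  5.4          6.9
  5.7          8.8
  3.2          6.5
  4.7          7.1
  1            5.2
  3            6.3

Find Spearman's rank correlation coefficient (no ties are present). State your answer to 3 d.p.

Rank screen: 8, 5, 6, 7, 3, 4, 1, 2
Rank sleep: 7, 4, 5, 8, 3, 6, 1, 2
d = rank(screen) − rank(sleep): 1, 1, 1, -1, 0, -2, 0, 0; Σd² = 8
ρ = 1 − 6Σd² / [n(n²−1)] = 1 − 6×8 / (8×63) = 1 − 48/504 ≈ 0.905

0.905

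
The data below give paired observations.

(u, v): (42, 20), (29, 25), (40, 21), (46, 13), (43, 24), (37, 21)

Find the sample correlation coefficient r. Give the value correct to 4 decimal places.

-0.6830

n = 6, Σu = 237, Σv = 124, Σu² = 9539, Σv² = 2652, Σuv = 4812
nΣuv − ΣuΣv = 28872 − 29388 = -516
nΣu² − (Σu)² = 57234 − 56169 = 1065; nΣv² − (Σv)² = 15912 − 15376 = 536
r = -516 / √(1065 × 536) = -516 / 755.5395 ≈ -0.6830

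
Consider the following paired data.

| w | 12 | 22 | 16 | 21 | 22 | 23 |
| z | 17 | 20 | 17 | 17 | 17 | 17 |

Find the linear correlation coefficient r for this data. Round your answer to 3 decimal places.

0.299

n = 6, Σw = 116, Σz = 105, Σw² = 2338, Σz² = 1845, Σwz = 2038
nΣwz − ΣwΣz = 12228 − 12180 = 48
nΣw² − (Σw)² = 14028 − 13456 = 572; nΣz² − (Σz)² = 11070 − 11025 = 45
r = 48 / √(572 × 45) = 48 / 160.4369 ≈ 0.299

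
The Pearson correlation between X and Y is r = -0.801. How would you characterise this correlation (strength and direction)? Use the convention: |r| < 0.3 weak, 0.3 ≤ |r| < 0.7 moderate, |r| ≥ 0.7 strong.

strong negative

r = -0.801 < 0 so the relationship is negative.
|r| = 0.801, which falls in the strong range.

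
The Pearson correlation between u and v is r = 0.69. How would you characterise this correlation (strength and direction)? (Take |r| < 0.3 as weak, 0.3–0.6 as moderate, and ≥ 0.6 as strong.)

strong positive

r = 0.69 > 0 so the relationship is positive.
|r| = 0.69, which falls in the strong range.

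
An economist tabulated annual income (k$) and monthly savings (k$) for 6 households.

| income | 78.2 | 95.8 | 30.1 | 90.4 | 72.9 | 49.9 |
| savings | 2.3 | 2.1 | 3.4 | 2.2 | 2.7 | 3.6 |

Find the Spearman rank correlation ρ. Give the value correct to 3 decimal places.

Rank income: 4, 6, 1, 5, 3, 2
Rank savings: 3, 1, 5, 2, 4, 6
d = rank(income) − rank(savings): 1, 5, -4, 3, -1, -4; Σd² = 68
ρ = 1 − 6Σd² / [n(n²−1)] = 1 − 6×68 / (6×35) = 1 − 408/210 ≈ -0.943

-0.943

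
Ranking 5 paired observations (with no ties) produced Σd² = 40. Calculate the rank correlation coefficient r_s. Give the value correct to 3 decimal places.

-1.000

ρ = 1 − 6Σd² / [n(n²−1)] = 1 − 6×40 / (5×24)
  = 1 − 240/120 = 1 − 2.0000 ≈ -1.000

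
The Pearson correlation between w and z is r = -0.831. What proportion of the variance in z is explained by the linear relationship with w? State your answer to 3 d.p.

0.691

r² = (-0.831)² = 0.691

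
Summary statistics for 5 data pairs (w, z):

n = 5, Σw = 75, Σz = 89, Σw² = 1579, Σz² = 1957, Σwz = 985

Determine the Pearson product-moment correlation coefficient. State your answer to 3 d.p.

-0.851

r = (nΣwz − ΣwΣz) / √[(nΣw² − (Σw)²)(nΣz² − (Σz)²)]
Numerator: 5×985 − 75×89 = -1750
Denominator: √[(7895 − 5625)(9785 − 7921)] = √[2270 × 1864] = 2057.0075
r = -1750 / 2057.0075 ≈ -0.851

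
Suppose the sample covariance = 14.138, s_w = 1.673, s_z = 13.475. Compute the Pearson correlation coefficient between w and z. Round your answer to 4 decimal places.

0.6271

r = Cov(w,z) / (s_w · s_z) = 14.138 / (1.673 × 13.475)
  = 14.138 / 22.5437 ≈ 0.6271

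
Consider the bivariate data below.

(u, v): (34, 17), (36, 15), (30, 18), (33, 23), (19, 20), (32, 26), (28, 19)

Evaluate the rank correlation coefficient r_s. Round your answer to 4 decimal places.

Rank u: 6, 7, 3, 5, 1, 4, 2
Rank v: 2, 1, 3, 6, 5, 7, 4
d = rank(u) − rank(v): 4, 6, 0, -1, -4, -3, -2; Σd² = 82
ρ = 1 − 6Σd² / [n(n²−1)] = 1 − 6×82 / (7×48) = 1 − 492/336 ≈ -0.4643

-0.4643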